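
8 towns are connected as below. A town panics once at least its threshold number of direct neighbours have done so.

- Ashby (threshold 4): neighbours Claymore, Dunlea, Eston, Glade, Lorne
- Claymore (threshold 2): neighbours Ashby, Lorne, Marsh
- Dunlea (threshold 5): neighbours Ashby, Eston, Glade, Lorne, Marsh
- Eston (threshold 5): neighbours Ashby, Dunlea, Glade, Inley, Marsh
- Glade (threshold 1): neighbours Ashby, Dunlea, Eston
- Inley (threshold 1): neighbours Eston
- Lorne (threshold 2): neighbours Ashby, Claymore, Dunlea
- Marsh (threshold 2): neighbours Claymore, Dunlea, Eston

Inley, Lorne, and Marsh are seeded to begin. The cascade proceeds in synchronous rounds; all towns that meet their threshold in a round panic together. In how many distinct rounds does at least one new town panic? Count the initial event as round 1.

2

Round 1 — Inley, Lorne, Marsh panic (initial).
Round 2 — checking thresholds:
  Ashby: 1 of 5 neighbours < 4, not yet.
  Claymore: 2 of 3 neighbours ≥ 2, panics.
  Dunlea: 2 of 5 neighbours < 5, not yet.
  Eston: 2 of 5 neighbours < 5, not yet.
Round 3 — no new panics; cascade stops.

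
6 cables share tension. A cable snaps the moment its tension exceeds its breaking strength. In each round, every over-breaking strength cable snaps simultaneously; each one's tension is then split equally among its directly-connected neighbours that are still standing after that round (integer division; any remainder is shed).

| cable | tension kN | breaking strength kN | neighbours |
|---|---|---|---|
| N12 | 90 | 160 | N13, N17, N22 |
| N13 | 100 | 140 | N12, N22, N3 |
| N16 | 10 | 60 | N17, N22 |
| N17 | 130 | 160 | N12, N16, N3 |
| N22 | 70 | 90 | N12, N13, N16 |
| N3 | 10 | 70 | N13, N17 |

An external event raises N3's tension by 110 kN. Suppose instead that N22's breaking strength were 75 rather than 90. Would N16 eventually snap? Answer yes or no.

yes

With N22's breaking strength at 75:
Round 1 — N3 at 120 > 70. N3 snaps.
  N3 sheds 120 kN to N13, N17: 60 each.
    N13: 100+60 = 160 > 140
    N17: 130+60 = 190 > 160
Round 2 — N13, N17 snap.
  N13 sheds 160 kN to N12, N22: 80 each.
    N12: 90+80 = 170 > 160
    N22: 70+80 = 150 > 75
  N17 sheds 190 kN to N12, N16: 95 each.
    N12: 170+95 = 265 > 160
    N16: 10+95 = 105 > 60
Round 3 — N12, N16, N22 snap.
  N12 sheds 265 kN: no online neighbours, lost.
  N16 sheds 105 kN: no online neighbours, lost.
  N22 sheds 150 kN: no online neighbours, lost.
No further breaks.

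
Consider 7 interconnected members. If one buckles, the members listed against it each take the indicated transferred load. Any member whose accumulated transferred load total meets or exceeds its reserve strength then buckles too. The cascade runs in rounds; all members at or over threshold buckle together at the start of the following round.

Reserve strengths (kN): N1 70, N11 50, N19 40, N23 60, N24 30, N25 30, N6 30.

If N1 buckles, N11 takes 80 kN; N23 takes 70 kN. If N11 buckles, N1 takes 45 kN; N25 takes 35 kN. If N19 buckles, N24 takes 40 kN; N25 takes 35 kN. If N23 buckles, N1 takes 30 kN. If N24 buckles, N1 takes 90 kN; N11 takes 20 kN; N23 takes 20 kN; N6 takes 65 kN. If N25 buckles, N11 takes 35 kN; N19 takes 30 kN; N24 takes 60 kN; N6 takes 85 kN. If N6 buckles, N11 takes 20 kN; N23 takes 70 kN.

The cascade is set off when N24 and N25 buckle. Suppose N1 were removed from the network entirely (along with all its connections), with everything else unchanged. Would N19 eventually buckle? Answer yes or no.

With N1 removed:
Round 1 — N24, N25 buckle (initial).
  N11: +20+35 → 55 ≥ 50
  N19: +30 → 30 < 40
  N23: +20 → 20 < 60
  N6: +65+85 → 150 ≥ 30
Round 2 — N11, N6 buckle.
  N23: +70 → 90 ≥ 60
Round 3 — N23 buckles.
No further bucklings.

no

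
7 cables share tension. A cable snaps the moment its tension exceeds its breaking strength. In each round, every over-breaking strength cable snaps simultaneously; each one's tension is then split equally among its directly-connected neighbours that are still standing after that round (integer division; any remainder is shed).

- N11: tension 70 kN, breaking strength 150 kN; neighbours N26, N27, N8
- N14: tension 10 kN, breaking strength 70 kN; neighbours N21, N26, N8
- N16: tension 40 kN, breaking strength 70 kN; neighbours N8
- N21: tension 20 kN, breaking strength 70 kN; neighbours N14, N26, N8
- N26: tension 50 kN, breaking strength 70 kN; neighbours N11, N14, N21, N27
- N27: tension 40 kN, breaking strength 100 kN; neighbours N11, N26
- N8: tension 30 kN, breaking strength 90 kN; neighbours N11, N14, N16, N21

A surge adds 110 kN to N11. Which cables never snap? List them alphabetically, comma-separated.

Round 1 — N11 at 180 > 150. N11 snaps.
  N11 sheds 180 kN to N26, N27, N8: 60 each.
    N26: 50+60 = 110 > 70
    N27: 40+60 = 100 ≤ 100
    N8: 30+60 = 90 ≤ 90
Round 2 — N26 snaps.
  N26 sheds 110 kN to N14, N21, N27: 36 each (2 lost).
    N14: 10+36 = 46 ≤ 70
    N21: 20+36 = 56 ≤ 70
    N27: 100+36 = 136 > 100
Round 3 — N27 snaps.
  N27 sheds 136 kN: no online neighbours, lost.
No further breaks.

N14, N16, N21, N8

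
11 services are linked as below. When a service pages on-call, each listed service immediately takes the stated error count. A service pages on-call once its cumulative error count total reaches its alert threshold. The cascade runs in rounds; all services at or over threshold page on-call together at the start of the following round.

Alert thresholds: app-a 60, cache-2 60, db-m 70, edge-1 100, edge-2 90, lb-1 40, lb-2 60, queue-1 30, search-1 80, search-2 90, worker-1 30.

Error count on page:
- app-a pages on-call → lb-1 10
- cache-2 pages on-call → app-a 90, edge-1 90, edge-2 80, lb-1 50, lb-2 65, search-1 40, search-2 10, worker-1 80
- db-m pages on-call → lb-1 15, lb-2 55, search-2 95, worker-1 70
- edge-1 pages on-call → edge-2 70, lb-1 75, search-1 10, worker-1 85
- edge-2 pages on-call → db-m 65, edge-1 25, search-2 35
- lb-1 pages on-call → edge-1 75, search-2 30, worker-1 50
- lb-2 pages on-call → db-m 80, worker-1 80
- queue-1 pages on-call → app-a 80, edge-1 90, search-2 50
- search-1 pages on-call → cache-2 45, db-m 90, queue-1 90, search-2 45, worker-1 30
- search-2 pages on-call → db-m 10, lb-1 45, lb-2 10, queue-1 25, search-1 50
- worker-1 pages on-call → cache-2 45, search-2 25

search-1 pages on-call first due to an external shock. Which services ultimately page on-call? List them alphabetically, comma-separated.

app-a, cache-2, db-m, edge-1, edge-2, lb-1, lb-2, queue-1, search-1, search-2, worker-1

Round 1 — search-1 pages on-call (initial).
  cache-2: +45 → 45 < 60
  db-m: +90 → 90 ≥ 70
  queue-1: +90 → 90 ≥ 30
  search-2: +45 → 45 < 90
  worker-1: +30 → 30 ≥ 30
Round 2 — db-m, queue-1, worker-1 page on-call.
  app-a: +80 → 80 ≥ 60
  cache-2: +45 → 90 ≥ 60
  edge-1: +90 → 90 < 100
  lb-1: +15 → 15 < 40
  lb-2: +55 → 55 < 60
  search-2: +95+50+25 → 215 ≥ 90
Round 3 — app-a, cache-2, search-2 page on-call.
  edge-1: +90 → 180 ≥ 100
  edge-2: +80 → 80 < 90
  lb-1: +10+50+45 → 120 ≥ 40
  lb-2: +65+10 → 130 ≥ 60
Round 4 — edge-1, lb-1, lb-2 page on-call.
  edge-2: +70 → 150 ≥ 90
Round 5 — edge-2 pages on-call.
No further pages.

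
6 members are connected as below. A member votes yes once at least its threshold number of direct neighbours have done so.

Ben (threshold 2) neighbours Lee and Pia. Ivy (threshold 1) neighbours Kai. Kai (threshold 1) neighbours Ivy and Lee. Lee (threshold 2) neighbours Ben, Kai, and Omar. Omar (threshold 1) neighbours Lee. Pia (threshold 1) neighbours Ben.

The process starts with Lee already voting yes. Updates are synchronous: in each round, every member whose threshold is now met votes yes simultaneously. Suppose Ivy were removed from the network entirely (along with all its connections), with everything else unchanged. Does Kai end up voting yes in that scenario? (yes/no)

yes

With Ivy removed:
Round 1 — Lee votes yes (initial).
Round 2 — checking thresholds:
  Ben: 1 of 2 neighbours < 2, holds.
  Kai: 1 of 1 neighbours ≥ 1, votes yes.
  Omar: 1 of 1 neighbours ≥ 1, votes yes.
Round 3 — no new yes votes; cascade stops.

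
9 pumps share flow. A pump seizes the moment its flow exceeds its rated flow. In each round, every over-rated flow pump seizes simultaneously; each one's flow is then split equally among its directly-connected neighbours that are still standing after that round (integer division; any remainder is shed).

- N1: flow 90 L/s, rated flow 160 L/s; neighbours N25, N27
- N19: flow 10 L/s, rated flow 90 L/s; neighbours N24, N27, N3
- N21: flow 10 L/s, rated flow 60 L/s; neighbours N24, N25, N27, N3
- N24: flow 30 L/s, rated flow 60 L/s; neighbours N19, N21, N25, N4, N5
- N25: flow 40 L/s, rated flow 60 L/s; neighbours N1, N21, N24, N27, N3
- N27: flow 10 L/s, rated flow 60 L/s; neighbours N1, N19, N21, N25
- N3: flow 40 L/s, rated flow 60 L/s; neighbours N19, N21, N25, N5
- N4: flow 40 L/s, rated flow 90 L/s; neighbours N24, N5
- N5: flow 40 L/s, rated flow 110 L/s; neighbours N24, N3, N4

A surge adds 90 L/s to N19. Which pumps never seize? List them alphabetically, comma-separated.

Round 1 — N19 at 100 > 90. N19 seizes.
  N19 sheds 100 L/s to N24, N27, N3: 33 each (1 lost).
    N24: 30+33 = 63 > 60
    N27: 10+33 = 43 ≤ 60
    N3: 40+33 = 73 > 60
Round 2 — N24, N3 seize.
  N24 sheds 63 L/s to N21, N25, N4, N5: 15 each (3 lost).
    N21: 10+15 = 25 ≤ 60
    N25: 40+15 = 55 ≤ 60
    N4: 40+15 = 55 ≤ 90
    N5: 40+15 = 55 ≤ 110
  N3 sheds 73 L/s to N21, N25, N5: 24 each (1 lost).
    N21: 25+24 = 49 ≤ 60
    N25: 55+24 = 79 > 60
    N5: 55+24 = 79 ≤ 110
Round 3 — N25 seizes.
  N25 sheds 79 L/s to N1, N21, N27: 26 each (1 lost).
    N1: 90+26 = 116 ≤ 160
    N21: 49+26 = 75 > 60
    N27: 43+26 = 69 > 60
Round 4 — N21, N27 seize.
  N21 sheds 75 L/s: no online neighbours, lost.
  N27 sheds 69 L/s to N1: 69 each.
    N1: 116+69 = 185 > 160
Round 5 — N1 seizes.
  N1 sheds 185 L/s: no online neighbours, lost.
No further seizures.

N4, N5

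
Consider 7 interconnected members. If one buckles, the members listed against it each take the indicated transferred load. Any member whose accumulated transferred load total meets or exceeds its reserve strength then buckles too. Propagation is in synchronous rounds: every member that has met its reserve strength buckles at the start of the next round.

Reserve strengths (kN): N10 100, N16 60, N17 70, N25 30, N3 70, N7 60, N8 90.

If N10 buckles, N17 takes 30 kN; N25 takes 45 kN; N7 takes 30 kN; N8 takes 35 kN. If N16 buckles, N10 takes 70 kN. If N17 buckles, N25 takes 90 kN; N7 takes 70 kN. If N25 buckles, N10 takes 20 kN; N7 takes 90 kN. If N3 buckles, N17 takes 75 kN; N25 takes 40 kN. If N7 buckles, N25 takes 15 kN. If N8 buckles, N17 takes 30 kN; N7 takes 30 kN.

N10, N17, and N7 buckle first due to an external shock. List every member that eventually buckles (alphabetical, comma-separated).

Round 1 — N10, N17, N7 buckle (initial).
  N25: +45+90+15 → 150 ≥ 30
  N8: +35 → 35 < 90
Round 2 — N25 buckles.
No further bucklings.

N10, N17, N25, N7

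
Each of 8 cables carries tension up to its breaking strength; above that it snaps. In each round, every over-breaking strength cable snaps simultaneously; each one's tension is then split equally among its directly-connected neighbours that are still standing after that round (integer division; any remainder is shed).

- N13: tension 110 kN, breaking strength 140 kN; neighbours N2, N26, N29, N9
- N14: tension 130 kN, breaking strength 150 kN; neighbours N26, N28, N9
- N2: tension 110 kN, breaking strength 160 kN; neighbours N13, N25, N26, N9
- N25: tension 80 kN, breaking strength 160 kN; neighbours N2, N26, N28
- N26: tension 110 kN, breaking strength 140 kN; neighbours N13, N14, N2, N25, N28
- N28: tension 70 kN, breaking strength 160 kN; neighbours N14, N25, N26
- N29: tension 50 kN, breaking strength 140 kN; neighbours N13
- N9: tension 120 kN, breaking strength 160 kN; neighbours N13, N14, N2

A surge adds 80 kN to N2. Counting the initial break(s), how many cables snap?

Round 1 — N2 at 190 > 160. N2 snaps.
  N2 sheds 190 kN to N13, N25, N26, N9: 47 each (2 lost).
    N13: 110+47 = 157 > 140
    N25: 80+47 = 127 ≤ 160
    N26: 110+47 = 157 > 140
    N9: 120+47 = 167 > 160
Round 2 — N13, N26, N9 snap.
  N13 sheds 157 kN to N29: 157 each.
    N29: 50+157 = 207 > 140
  N26 sheds 157 kN to N14, N25, N28: 52 each (1 lost).
    N14: 130+52 = 182 > 150
    N25: 127+52 = 179 > 160
    N28: 70+52 = 122 ≤ 160
  N9 sheds 167 kN to N14: 167 each.
    N14: 182+167 = 349 > 150
Round 3 — N14, N25, N29 snap.
  N14 sheds 349 kN to N28: 349 each.
    N28: 122+349 = 471 > 160
  N25 sheds 179 kN to N28: 179 each.
    N28: 471+179 = 650 > 160
  N29 sheds 207 kN: no online neighbours, lost.
Round 4 — N28 snaps.
  N28 sheds 650 kN: no online neighbours, lost.
No further breaks.

8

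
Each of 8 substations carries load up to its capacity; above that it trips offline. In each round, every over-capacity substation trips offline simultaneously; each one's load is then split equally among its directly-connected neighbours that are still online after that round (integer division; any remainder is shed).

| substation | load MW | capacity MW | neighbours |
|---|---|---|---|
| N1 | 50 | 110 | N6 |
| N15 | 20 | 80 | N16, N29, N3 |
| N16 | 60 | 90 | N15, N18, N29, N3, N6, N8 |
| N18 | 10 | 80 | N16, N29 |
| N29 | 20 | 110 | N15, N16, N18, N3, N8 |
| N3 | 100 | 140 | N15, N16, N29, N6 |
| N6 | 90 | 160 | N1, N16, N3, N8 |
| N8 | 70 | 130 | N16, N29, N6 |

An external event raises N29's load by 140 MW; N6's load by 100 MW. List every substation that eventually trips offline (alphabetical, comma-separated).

Round 1 — N29 at 160 > 110; N6 at 190 > 160. N29, N6 trip offline.
  N29 sheds 160 MW to N15, N16, N18, N3, N8: 32 each.
    N15: 20+32 = 52 ≤ 80
    N16: 60+32 = 92 > 90
    N18: 10+32 = 42 ≤ 80
    N3: 100+32 = 132 ≤ 140
    N8: 70+32 = 102 ≤ 130
  N6 sheds 190 MW to N1, N16, N3, N8: 47 each (2 lost).
    N1: 50+47 = 97 ≤ 110
    N16: 92+47 = 139 > 90
    N3: 132+47 = 179 > 140
    N8: 102+47 = 149 > 130
Round 2 — N16, N3, N8 trip offline.
  N16 sheds 139 MW to N15, N18: 69 each (1 lost).
    N15: 52+69 = 121 > 80
    N18: 42+69 = 111 > 80
  N3 sheds 179 MW to N15: 179 each.
    N15: 121+179 = 300 > 80
  N8 sheds 149 MW: no online neighbours, lost.
Round 3 — N15, N18 trip offline.
  N15 sheds 300 MW: no online neighbours, lost.
  N18 sheds 111 MW: no online neighbours, lost.
No further trips.

N15, N16, N18, N29, N3, N6, N8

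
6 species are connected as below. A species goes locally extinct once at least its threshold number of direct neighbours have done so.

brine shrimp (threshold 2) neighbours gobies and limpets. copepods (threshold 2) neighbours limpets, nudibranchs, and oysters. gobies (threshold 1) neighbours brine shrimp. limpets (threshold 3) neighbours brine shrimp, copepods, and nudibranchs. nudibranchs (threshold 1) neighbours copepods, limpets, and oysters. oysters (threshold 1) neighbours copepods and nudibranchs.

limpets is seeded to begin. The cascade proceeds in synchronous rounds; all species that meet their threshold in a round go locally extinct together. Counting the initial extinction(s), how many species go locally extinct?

4

Round 1 — limpets goes locally extinct (initial).
Round 2 — checking thresholds:
  brine shrimp: 1 of 2 neighbours < 2, below threshold.
  copepods: 1 of 3 neighbours < 2, below threshold.
  nudibranchs: 1 of 3 neighbours ≥ 1, goes locally extinct.
Round 3 — checking thresholds:
  brine shrimp: 1 of 2 neighbours < 2, below threshold.
  copepods: 2 of 3 neighbours ≥ 2, goes locally extinct.
  oysters: 1 of 2 neighbours ≥ 1, goes locally extinct.
Round 4 — no new extinctions; cascade stops.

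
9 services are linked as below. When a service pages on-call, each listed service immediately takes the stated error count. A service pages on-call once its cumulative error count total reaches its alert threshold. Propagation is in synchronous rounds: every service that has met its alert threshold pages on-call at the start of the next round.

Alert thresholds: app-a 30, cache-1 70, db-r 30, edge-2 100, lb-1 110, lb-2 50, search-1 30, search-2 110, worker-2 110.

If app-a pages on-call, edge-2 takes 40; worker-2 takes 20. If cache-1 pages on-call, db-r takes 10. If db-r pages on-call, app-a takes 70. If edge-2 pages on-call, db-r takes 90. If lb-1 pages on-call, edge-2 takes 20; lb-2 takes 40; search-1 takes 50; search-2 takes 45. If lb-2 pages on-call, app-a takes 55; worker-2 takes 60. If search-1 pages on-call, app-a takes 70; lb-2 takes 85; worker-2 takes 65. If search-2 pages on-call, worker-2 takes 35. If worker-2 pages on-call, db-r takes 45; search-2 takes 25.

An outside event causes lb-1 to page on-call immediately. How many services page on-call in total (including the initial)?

Round 1 — lb-1 pages on-call (initial).
  edge-2: +20 → 20 < 100
  lb-2: +40 → 40 < 50
  search-1: +50 → 50 ≥ 30
  search-2: +45 → 45 < 110
Round 2 — search-1 pages on-call.
  app-a: +70 → 70 ≥ 30
  lb-2: +85 → 125 ≥ 50
  worker-2: +65 → 65 < 110
Round 3 — app-a, lb-2 page on-call.
  edge-2: +40 → 60 < 100
  worker-2: +20+60 → 145 ≥ 110
Round 4 — worker-2 pages on-call.
  db-r: +45 → 45 ≥ 30
  search-2: +25 → 70 < 110
Round 5 — db-r pages on-call.
No further pages.

6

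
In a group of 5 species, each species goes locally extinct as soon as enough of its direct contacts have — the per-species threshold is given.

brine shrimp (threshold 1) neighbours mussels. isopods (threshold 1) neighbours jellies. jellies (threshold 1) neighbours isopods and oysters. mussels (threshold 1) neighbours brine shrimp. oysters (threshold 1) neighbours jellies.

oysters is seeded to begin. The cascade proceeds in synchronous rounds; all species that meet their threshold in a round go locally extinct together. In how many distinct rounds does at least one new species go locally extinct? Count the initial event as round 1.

3

Round 1 — oysters goes locally extinct (initial).
Round 2 — checking thresholds:
  jellies: 1 of 2 neighbours ≥ 1, goes locally extinct.
Round 3 — checking thresholds:
  isopods: 1 of 1 neighbours ≥ 1, goes locally extinct.
Round 4 — no new extinctions; cascade stops.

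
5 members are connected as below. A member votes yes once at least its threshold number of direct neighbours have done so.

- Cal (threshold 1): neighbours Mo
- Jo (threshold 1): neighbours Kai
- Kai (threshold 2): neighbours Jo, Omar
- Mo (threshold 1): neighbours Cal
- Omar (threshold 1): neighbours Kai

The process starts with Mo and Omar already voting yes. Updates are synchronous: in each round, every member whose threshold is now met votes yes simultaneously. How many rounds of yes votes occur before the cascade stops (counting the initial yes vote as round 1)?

2

Round 1 — Mo, Omar vote yes (initial).
Round 2 — checking thresholds:
  Cal: 1 of 1 neighbours ≥ 1, votes yes.
  Kai: 1 of 2 neighbours < 2, holds.
Round 3 — no new yes votes; cascade stops.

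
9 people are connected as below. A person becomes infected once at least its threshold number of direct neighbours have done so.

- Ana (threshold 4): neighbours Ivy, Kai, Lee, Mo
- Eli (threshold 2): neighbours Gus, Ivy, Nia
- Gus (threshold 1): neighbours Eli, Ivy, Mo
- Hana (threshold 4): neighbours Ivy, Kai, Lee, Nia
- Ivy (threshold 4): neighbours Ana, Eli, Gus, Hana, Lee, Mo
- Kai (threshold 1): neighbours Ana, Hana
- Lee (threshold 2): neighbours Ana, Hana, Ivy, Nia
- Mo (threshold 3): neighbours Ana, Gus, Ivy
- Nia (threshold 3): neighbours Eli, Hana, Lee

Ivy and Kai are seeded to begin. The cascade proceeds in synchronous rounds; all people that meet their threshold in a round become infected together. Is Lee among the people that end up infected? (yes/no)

no

Round 1 — Ivy, Kai become infected (initial).
Round 2 — checking thresholds:
  Ana: 2 of 4 neighbours < 4, not yet.
  Eli: 1 of 3 neighbours < 2, not yet.
  Gus: 1 of 3 neighbours ≥ 1, becomes infected.
  Hana: 2 of 4 neighbours < 4, not yet.
  Lee: 1 of 4 neighbours < 2, not yet.
  Mo: 1 of 3 neighbours < 3, not yet.
Round 3 — checking thresholds:
  Ana: 2 of 4 neighbours < 4, not yet.
  Eli: 2 of 3 neighbours ≥ 2, becomes infected.
  Hana: 2 of 4 neighbours < 4, not yet.
  Lee: 1 of 4 neighbours < 2, not yet.
  Mo: 2 of 3 neighbours < 3, not yet.
Round 4 — no new infections; cascade stops.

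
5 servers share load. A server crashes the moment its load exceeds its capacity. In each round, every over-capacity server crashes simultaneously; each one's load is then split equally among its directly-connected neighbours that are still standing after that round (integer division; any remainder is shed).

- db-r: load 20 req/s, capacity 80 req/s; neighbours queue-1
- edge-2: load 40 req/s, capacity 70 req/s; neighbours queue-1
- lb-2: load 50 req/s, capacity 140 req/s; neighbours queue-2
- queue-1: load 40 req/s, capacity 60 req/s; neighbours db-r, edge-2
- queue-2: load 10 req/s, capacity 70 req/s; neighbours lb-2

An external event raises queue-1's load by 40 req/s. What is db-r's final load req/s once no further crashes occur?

60

Round 1 — queue-1 at 80 > 60. queue-1 crashes.
  queue-1 sheds 80 req/s to db-r, edge-2: 40 each.
    db-r: 20+40 = 60 ≤ 80
    edge-2: 40+40 = 80 > 70
Round 2 — edge-2 crashes.
  edge-2 sheds 80 req/s: no online neighbours, lost.
No further crashes.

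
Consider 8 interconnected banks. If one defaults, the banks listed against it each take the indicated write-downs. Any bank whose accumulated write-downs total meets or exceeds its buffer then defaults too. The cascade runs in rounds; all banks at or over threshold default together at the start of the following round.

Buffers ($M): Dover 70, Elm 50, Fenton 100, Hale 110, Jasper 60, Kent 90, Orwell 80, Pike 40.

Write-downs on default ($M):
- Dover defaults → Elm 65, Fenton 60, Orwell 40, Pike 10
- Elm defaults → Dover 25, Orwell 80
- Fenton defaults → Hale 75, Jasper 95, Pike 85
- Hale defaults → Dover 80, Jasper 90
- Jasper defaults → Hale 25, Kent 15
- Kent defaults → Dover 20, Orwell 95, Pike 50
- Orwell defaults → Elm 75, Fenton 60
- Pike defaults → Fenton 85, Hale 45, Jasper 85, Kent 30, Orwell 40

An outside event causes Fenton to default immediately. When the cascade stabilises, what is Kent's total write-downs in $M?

Round 1 — Fenton defaults (initial).
  Hale: +75 → 75 < 110
  Jasper: +95 → 95 ≥ 60
  Pike: +85 → 85 ≥ 40
Round 2 — Jasper, Pike default.
  Hale: +25+45 → 145 ≥ 110
  Kent: +15+30 → 45 < 90
  Orwell: +40 → 40 < 80
Round 3 — Hale defaults.
  Dover: +80 → 80 ≥ 70
Round 4 — Dover defaults.
  Elm: +65 → 65 ≥ 50
  Orwell: +40 → 80 ≥ 80
Round 5 — Elm, Orwell default.
No further defaults.

45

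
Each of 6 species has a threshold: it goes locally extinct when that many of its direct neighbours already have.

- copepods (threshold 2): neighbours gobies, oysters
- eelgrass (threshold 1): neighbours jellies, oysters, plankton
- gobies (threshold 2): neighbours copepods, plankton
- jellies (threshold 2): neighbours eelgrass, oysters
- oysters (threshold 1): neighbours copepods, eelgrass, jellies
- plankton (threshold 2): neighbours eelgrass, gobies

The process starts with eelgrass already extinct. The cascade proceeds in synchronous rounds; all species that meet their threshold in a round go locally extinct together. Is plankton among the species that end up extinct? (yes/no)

no

Round 1 — eelgrass goes locally extinct (initial).
Round 2 — checking thresholds:
  jellies: 1 of 2 neighbours < 2, holds.
  oysters: 1 of 3 neighbours ≥ 1, goes locally extinct.
  plankton: 1 of 2 neighbours < 2, holds.
Round 3 — checking thresholds:
  copepods: 1 of 2 neighbours < 2, holds.
  jellies: 2 of 2 neighbours ≥ 2, goes locally extinct.
  plankton: 1 of 2 neighbours < 2, holds.
Round 4 — no new extinctions; cascade stops.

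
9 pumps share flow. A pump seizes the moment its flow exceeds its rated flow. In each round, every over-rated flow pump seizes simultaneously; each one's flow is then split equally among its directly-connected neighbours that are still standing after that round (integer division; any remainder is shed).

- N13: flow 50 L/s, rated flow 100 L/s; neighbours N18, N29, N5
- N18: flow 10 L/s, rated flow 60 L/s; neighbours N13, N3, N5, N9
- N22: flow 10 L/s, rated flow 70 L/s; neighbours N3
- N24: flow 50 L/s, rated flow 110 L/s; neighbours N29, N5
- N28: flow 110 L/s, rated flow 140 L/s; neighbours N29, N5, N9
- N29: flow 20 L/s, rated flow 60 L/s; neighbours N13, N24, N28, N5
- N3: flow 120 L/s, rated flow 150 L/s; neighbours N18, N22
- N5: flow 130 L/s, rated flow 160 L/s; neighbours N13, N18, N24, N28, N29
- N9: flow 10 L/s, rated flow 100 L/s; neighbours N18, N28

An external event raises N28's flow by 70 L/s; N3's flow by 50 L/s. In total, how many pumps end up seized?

9

Round 1 — N28 at 180 > 140; N3 at 170 > 150. N28, N3 seize.
  N28 sheds 180 L/s to N29, N5, N9: 60 each.
    N29: 20+60 = 80 > 60
    N5: 130+60 = 190 > 160
    N9: 10+60 = 70 ≤ 100
  N3 sheds 170 L/s to N18, N22: 85 each.
    N18: 10+85 = 95 > 60
    N22: 10+85 = 95 > 70
Round 2 — N18, N22, N29, N5 seize.
  N18 sheds 95 L/s to N13, N9: 47 each (1 lost).
    N13: 50+47 = 97 ≤ 100
    N9: 70+47 = 117 > 100
  N22 sheds 95 L/s: no online neighbours, lost.
  N29 sheds 80 L/s to N13, N24: 40 each.
    N13: 97+40 = 137 > 100
    N24: 50+40 = 90 ≤ 110
  N5 sheds 190 L/s to N13, N24: 95 each.
    N13: 137+95 = 232 > 100
    N24: 90+95 = 185 > 110
Round 3 — N13, N24, N9 seize.
  N13 sheds 232 L/s: no online neighbours, lost.
  N24 sheds 185 L/s: no online neighbours, lost.
  N9 sheds 117 L/s: no online neighbours, lost.
No further seizures.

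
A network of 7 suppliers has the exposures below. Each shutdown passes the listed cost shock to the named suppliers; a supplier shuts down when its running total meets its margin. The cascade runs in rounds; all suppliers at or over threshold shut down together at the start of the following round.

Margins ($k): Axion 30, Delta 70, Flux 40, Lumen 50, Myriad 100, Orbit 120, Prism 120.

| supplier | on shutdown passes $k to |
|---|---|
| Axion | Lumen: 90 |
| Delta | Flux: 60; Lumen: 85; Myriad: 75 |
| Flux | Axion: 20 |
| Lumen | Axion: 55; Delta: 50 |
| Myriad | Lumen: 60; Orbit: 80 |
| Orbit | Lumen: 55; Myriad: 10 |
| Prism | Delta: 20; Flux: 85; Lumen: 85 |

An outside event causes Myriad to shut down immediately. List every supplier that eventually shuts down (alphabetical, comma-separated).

Axion, Lumen, Myriad

Round 1 — Myriad shuts down (initial).
  Lumen: +60 → 60 ≥ 50
  Orbit: +80 → 80 < 120
Round 2 — Lumen shuts down.
  Axion: +55 → 55 ≥ 30
  Delta: +50 → 50 < 70
Round 3 — Axion shuts down.
No further shutdowns.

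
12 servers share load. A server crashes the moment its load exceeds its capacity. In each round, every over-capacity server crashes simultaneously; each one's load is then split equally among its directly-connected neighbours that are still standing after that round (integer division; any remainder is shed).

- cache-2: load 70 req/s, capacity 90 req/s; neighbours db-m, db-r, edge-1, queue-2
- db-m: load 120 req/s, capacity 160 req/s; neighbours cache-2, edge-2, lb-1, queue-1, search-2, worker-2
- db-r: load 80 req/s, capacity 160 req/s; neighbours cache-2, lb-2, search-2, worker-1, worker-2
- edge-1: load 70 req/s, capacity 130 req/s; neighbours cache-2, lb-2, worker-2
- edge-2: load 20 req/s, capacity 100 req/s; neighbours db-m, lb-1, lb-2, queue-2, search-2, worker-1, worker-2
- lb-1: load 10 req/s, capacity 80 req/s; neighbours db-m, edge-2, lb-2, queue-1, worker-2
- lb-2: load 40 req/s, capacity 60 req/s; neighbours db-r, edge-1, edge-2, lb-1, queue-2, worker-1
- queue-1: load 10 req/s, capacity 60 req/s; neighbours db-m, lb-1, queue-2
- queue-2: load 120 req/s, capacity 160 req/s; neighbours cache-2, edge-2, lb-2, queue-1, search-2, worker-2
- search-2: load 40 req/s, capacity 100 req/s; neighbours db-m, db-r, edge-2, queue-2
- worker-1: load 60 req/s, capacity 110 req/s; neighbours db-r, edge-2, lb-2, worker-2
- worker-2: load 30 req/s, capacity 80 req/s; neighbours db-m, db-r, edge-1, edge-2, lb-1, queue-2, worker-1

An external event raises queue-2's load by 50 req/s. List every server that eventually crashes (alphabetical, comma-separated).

cache-2, lb-2, queue-2

Round 1 — queue-2 at 170 > 160. queue-2 crashes.
  queue-2 sheds 170 req/s to cache-2, edge-2, lb-2, queue-1, search-2, worker-2: 28 each (2 lost).
    cache-2: 70+28 = 98 > 90
    edge-2: 20+28 = 48 ≤ 100
    lb-2: 40+28 = 68 > 60
    queue-1: 10+28 = 38 ≤ 60
    search-2: 40+28 = 68 ≤ 100
    worker-2: 30+28 = 58 ≤ 80
Round 2 — cache-2, lb-2 crash.
  cache-2 sheds 98 req/s to db-m, db-r, edge-1: 32 each (2 lost).
    db-m: 120+32 = 152 ≤ 160
    db-r: 80+32 = 112 ≤ 160
    edge-1: 70+32 = 102 ≤ 130
  lb-2 sheds 68 req/s to db-r, edge-1, edge-2, lb-1, worker-1: 13 each (3 lost).
    db-r: 112+13 = 125 ≤ 160
    edge-1: 102+13 = 115 ≤ 130
    edge-2: 48+13 = 61 ≤ 100
    lb-1: 10+13 = 23 ≤ 80
    worker-1: 60+13 = 73 ≤ 110
No further crashes.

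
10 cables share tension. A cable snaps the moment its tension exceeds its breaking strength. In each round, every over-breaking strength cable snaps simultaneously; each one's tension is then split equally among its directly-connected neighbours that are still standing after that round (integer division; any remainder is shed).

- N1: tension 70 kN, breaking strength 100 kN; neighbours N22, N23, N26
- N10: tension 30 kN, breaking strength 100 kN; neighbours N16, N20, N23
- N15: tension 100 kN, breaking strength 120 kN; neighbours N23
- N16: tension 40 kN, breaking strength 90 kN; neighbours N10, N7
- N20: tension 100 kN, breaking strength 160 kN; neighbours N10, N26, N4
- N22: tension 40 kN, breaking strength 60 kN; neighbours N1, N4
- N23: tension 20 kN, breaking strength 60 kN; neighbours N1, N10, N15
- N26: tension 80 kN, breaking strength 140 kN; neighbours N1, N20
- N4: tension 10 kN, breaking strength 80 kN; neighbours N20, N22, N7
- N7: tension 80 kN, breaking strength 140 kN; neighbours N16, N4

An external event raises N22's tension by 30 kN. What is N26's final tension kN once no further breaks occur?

132

Round 1 — N22 at 70 > 60. N22 snaps.
  N22 sheds 70 kN to N1, N4: 35 each.
    N1: 70+35 = 105 > 100
    N4: 10+35 = 45 ≤ 80
Round 2 — N1 snaps.
  N1 sheds 105 kN to N23, N26: 52 each (1 lost).
    N23: 20+52 = 72 > 60
    N26: 80+52 = 132 ≤ 140
Round 3 — N23 snaps.
  N23 sheds 72 kN to N10, N15: 36 each.
    N10: 30+36 = 66 ≤ 100
    N15: 100+36 = 136 > 120
Round 4 — N15 snaps.
  N15 sheds 136 kN: no online neighbours, lost.
No further breaks.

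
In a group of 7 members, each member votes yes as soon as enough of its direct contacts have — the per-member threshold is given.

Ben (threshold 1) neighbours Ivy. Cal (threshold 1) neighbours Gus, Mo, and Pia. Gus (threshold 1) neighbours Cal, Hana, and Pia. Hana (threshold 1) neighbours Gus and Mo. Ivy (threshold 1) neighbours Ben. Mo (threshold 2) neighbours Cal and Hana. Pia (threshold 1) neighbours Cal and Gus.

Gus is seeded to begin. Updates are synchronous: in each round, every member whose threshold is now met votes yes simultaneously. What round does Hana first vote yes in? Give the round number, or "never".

2

Round 1 — Gus votes yes (initial).
Round 2 — checking thresholds:
  Cal: 1 of 3 neighbours ≥ 1, votes yes.
  Hana: 1 of 2 neighbours ≥ 1, votes yes.
  Pia: 1 of 2 neighbours ≥ 1, votes yes.
Round 3 — checking thresholds:
  Mo: 2 of 2 neighbours ≥ 2, votes yes.
Round 4 — no new yes votes; cascade stops.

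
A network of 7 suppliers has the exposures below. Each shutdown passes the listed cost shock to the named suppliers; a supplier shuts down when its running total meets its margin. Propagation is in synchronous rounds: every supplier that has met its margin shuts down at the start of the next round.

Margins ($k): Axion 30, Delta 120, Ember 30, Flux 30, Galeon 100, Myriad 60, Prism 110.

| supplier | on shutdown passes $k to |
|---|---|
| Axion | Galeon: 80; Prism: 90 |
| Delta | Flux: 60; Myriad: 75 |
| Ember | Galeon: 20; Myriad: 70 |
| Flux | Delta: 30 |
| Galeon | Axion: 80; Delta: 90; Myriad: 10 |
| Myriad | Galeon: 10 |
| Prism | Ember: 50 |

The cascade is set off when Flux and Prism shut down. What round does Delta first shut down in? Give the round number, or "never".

never

Round 1 — Flux, Prism shut down (initial).
  Delta: +30 → 30 < 120
  Ember: +50 → 50 ≥ 30
Round 2 — Ember shuts down.
  Galeon: +20 → 20 < 100
  Myriad: +70 → 70 ≥ 60
Round 3 — Myriad shuts down.
  Galeon: +10 → 30 < 100
No further shutdowns.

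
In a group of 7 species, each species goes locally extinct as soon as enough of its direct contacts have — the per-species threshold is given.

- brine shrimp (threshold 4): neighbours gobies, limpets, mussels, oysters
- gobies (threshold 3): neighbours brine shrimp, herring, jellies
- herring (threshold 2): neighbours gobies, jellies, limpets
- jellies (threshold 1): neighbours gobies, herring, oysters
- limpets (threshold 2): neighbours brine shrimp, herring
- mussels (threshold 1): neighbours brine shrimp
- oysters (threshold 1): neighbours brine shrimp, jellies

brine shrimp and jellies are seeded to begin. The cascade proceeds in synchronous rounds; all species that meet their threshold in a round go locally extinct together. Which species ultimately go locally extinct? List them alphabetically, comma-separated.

Round 1 — brine shrimp, jellies go locally extinct (initial).
Round 2 — checking thresholds:
  gobies: 2 of 3 neighbours < 3, not yet.
  herring: 1 of 3 neighbours < 2, not yet.
  limpets: 1 of 2 neighbours < 2, not yet.
  mussels: 1 of 1 neighbours ≥ 1, goes locally extinct.
  oysters: 2 of 2 neighbours ≥ 1, goes locally extinct.
Round 3 — no new extinctions; cascade stops.

brine shrimp, jellies, mussels, oysters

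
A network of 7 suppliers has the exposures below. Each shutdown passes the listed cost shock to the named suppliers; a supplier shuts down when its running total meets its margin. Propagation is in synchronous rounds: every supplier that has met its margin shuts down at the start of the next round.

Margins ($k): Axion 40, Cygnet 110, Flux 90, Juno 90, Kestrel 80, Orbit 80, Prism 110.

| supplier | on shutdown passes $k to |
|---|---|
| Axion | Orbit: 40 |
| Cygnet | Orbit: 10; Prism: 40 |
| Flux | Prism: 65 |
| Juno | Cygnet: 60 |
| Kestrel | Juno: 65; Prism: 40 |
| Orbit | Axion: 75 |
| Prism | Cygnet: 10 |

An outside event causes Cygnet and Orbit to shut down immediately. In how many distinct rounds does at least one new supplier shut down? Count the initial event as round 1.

Round 1 — Cygnet, Orbit shut down (initial).
  Axion: +75 → 75 ≥ 40
  Prism: +40 → 40 < 110
Round 2 — Axion shuts down.
No further shutdowns.

2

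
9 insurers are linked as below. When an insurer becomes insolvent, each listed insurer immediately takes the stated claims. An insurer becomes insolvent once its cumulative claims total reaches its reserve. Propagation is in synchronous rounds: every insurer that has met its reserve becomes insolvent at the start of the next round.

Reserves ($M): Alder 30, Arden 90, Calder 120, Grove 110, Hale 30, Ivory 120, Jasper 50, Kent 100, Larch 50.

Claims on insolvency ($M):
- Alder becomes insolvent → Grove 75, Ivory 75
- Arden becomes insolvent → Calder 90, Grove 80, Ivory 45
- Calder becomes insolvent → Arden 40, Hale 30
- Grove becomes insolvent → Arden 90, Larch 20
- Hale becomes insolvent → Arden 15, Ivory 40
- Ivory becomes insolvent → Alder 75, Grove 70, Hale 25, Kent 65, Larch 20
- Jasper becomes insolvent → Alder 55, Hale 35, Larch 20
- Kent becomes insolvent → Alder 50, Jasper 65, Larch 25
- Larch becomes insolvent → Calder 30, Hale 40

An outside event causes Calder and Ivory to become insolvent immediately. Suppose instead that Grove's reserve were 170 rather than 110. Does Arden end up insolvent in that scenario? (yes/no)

no

With Grove's reserve at 170:
Round 1 — Calder, Ivory become insolvent (initial).
  Alder: +75 → 75 ≥ 30
  Arden: +40 → 40 < 90
  Grove: +70 → 70 < 170
  Hale: +30+25 → 55 ≥ 30
  Kent: +65 → 65 < 100
  Larch: +20 → 20 < 50
Round 2 — Alder, Hale become insolvent.
  Arden: +15 → 55 < 90
  Grove: +75 → 145 < 170
No further insolvencies.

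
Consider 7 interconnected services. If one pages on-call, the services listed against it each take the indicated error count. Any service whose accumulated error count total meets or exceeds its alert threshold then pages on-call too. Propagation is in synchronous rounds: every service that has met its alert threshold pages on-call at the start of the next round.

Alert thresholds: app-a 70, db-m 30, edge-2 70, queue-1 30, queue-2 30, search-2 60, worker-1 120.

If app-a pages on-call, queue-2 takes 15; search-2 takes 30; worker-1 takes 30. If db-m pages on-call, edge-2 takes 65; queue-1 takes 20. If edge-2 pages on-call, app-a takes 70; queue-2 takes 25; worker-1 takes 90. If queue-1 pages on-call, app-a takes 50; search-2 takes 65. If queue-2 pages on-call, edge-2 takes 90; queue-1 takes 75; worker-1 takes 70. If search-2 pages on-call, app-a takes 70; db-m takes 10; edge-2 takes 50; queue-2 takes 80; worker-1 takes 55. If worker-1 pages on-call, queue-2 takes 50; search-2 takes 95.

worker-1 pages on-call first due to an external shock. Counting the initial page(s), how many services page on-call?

Round 1 — worker-1 pages on-call (initial).
  queue-2: +50 → 50 ≥ 30
  search-2: +95 → 95 ≥ 60
Round 2 — queue-2, search-2 page on-call.
  app-a: +70 → 70 ≥ 70
  db-m: +10 → 10 < 30
  edge-2: +90+50 → 140 ≥ 70
  queue-1: +75 → 75 ≥ 30
Round 3 — app-a, edge-2, queue-1 page on-call.
No further pages.

6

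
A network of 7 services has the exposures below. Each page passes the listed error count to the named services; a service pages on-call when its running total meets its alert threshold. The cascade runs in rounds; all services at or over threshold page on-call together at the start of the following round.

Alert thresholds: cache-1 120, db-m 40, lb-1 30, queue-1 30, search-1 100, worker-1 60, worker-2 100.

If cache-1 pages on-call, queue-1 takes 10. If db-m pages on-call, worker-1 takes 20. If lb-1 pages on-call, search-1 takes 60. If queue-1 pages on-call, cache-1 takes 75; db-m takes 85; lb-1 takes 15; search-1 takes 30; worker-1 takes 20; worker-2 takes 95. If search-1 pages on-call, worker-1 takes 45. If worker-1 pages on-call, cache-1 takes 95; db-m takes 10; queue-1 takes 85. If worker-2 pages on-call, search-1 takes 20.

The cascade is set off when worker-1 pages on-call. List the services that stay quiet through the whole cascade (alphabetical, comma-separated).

Round 1 — worker-1 pages on-call (initial).
  cache-1: +95 → 95 < 120
  db-m: +10 → 10 < 40
  queue-1: +85 → 85 ≥ 30
Round 2 — queue-1 pages on-call.
  cache-1: +75 → 170 ≥ 120
  db-m: +85 → 95 ≥ 40
  lb-1: +15 → 15 < 30
  search-1: +30 → 30 < 100
  worker-2: +95 → 95 < 100
Round 3 — cache-1, db-m page on-call.
No further pages.

lb-1, search-1, worker-2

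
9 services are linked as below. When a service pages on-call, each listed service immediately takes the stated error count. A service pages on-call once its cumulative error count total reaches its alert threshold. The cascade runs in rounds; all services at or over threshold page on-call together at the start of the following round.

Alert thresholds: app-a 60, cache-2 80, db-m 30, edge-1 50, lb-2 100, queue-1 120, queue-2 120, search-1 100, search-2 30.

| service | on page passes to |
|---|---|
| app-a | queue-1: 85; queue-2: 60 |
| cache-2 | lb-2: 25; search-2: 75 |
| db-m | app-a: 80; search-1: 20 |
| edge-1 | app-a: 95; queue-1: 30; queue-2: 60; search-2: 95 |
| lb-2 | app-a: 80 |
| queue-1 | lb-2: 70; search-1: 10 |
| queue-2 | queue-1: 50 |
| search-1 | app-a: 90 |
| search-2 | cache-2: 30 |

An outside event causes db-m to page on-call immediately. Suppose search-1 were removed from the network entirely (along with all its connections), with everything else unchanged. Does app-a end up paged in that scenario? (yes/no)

yes

With search-1 removed:
Round 1 — db-m pages on-call (initial).
  app-a: +80 → 80 ≥ 60
Round 2 — app-a pages on-call.
  queue-1: +85 → 85 < 120
  queue-2: +60 → 60 < 120
No further pages.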